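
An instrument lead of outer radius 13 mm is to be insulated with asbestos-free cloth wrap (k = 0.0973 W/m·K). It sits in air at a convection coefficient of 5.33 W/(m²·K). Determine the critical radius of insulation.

r_cr ≈ 18.3 mm

For a cylinder r_cr = k/h = 0.0973/5.33
r_cr = 18.3 mm; since the bare radius (13 mm) is below r_cr, adding a thin layer of insulation will *increase* heat loss.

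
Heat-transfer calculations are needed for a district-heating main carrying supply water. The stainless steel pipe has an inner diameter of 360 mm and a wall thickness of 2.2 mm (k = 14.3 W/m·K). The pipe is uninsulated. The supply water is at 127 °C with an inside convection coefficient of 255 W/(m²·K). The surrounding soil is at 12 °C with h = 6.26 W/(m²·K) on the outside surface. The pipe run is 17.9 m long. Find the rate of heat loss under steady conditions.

Q ≈ 14400 W

For a radial system each layer contributes R = ln(r_out/r_in)/(2πkL); films add R = 1/(hA).
R_inner film = 1/(h_i·2πr₁L) = 1/(255×2π×0.18×17.9) = 1.937×10^-4 K/W
R_stainless steel pipe wall = ln(182.2/180)/(2π×14.3×17.9) = 7.553×10^-6 K/W
R_outer film = 1/(h_o·2πr_oL) = 1/(6.26×2π×0.1822×17.9) = 0.007796 K/W
R_total = 0.007997 K/W
Q = ΔT/R_total = 115/0.007997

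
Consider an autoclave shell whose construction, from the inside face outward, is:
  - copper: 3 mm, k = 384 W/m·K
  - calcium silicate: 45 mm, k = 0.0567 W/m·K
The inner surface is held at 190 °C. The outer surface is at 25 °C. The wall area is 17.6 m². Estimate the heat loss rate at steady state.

Q ≈ 3660 W

Using the resistance-network approach (series):
R_copper = L/(kA) = 0.003/(384×17.6) = 4.439×10^-7 K/W
R_calcium silicate = L/(kA) = 0.045/(0.0567×17.6) = 0.04509 K/W
R_total = 0.04509 K/W
Q = ΔT / R_total = 165 / 0.04509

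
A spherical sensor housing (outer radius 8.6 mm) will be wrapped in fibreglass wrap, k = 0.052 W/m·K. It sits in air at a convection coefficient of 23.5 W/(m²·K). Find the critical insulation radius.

For a sphere r_cr = 2k/h = 2×0.052/23.5
r_cr = 4.43 mm; since the bare radius (8.6 mm) is above r_cr, any added insulation will reduce heat loss.

r_cr ≈ 4.43 mm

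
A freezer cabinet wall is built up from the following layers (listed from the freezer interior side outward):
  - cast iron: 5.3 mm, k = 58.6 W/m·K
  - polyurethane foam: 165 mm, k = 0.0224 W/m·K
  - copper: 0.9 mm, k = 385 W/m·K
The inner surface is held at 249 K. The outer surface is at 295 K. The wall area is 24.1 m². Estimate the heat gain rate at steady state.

Q ≈ 150 W

Using the resistance-network approach (series):
R_cast iron = L/(kA) = 0.0053/(58.6×24.1) = 3.753×10^-6 K/W
R_polyurethane foam = L/(kA) = 0.165/(0.0224×24.1) = 0.3056 K/W
R_copper = L/(kA) = 0.0009/(385×24.1) = 9.7×10^-8 K/W
R_total = 0.3056 K/W
Q = ΔT / R_total = 46 / 0.3056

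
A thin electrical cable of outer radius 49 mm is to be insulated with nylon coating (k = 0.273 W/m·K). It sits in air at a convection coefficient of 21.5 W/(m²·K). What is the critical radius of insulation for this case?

For a cylinder r_cr = k/h = 0.273/21.5
r_cr = 12.7 mm; since the bare radius (49 mm) is above r_cr, any added insulation will reduce heat loss.

r_cr ≈ 12.7 mm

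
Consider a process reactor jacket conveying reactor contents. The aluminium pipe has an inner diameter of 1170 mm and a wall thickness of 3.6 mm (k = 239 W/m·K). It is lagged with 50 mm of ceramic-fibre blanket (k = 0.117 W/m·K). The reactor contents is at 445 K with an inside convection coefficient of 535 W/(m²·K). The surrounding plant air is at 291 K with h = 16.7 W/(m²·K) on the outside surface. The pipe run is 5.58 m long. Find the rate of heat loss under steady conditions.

Q ≈ 6800 W

Per-layer cylindrical resistances, series-summed:
R_inner film = 1/(h_i·2πr₁L) = 1/(535×2π×0.585×5.58) = 9.113×10^-5 K/W
R_aluminium pipe wall = ln(588.6/585)/(2π×239×5.58) = 7.322×10^-7 K/W
R_ceramic-fibre blanket = ln(638.6/588.6)/(2π×0.117×5.58) = 0.01988 K/W
R_outer film = 1/(h_o·2πr_oL) = 1/(16.7×2π×0.6386×5.58) = 0.002674 K/W
R_total = 0.02264 K/W
Q = ΔT/R_total = 154/0.02264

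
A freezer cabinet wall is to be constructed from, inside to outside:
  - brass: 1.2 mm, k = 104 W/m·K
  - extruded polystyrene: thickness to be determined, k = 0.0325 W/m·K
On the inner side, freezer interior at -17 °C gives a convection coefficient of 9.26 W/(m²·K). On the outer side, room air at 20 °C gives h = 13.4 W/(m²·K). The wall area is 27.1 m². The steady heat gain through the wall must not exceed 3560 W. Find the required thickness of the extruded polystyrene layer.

L ≈ 3.22 mm

Series thermal resistances:
R_inner film = 1/(h_i·A) = 1/(9.26×27.1) = 0.003985 K/W
R_brass = L/(kA) = 0.0012/(104×27.1) = 4.258×10^-7 K/W
R_outer film = 1/(h_o·A) = 1/(13.4×27.1) = 0.002754 K/W
Sum of the known resistances R_other = 0.006739 K/W
Required total resistance R_tot = ΔT/Q_allow = 37/3560 = 0.01039 K/W
R_extruded polystyrene = R_tot − R_other = 0.003654 K/W
L = R·k·A = 0.003654×0.0325×27.1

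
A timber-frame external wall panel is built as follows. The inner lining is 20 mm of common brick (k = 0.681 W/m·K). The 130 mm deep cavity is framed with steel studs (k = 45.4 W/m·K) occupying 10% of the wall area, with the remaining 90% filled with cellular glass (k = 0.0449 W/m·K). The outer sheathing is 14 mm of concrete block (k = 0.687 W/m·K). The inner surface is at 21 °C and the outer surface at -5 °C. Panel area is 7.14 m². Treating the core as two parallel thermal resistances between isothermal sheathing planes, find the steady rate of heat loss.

Q ≈ 2380 W

Sheathing layers in series; stud and cavity paths in parallel between them.
R_inner = 0.02/(0.681×7.14) = 0.004113 K/W
R_stud  = 0.13/(45.4×0.1×7.14) = 0.00401 K/W
R_cav   = 0.13/(0.0449×0.9×7.14) = 0.4506 K/W
1/R_core = 1/R_stud + 1/R_cav → R_core = 0.003975 K/W
R_outer = 0.014/(0.687×7.14) = 0.002854 K/W
R_total = 0.01094 K/W
Q = ΔT/R_total = 26/0.01094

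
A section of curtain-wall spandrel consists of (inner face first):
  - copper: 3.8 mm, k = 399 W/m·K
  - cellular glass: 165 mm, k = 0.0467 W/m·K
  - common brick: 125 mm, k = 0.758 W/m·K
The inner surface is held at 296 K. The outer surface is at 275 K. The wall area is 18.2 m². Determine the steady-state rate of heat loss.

Q ≈ 103 W

Using the resistance-network approach (series):
R_copper = L/(kA) = 0.0038/(399×18.2) = 5.233×10^-7 K/W
R_cellular glass = L/(kA) = 0.165/(0.0467×18.2) = 0.1941 K/W
R_common brick = L/(kA) = 0.125/(0.758×18.2) = 0.009061 K/W
R_total = 0.2032 K/W
Q = ΔT / R_total = 21 / 0.2032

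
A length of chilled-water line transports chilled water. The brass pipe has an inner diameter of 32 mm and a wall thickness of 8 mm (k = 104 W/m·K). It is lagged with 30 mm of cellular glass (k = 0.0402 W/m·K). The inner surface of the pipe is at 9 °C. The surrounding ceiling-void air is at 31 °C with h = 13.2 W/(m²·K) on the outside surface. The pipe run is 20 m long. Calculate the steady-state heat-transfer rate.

Q ≈ 128 W

For a radial system each layer contributes R = ln(r_out/r_in)/(2πkL); films add R = 1/(hA).
R_brass pipe wall = ln(24/16)/(2π×104×20) = 3.102×10^-5 K/W
R_cellular glass = ln(54/24)/(2π×0.0402×20) = 0.1605 K/W
R_outer film = 1/(h_o·2πr_oL) = 1/(13.2×2π×0.054×20) = 0.01116 K/W
R_total = 0.1717 K/W
Q = ΔT/R_total = 22/0.1717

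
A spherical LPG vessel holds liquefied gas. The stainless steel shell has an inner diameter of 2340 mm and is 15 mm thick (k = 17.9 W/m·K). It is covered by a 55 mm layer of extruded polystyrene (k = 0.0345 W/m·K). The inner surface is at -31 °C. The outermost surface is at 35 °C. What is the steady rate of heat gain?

Q ≈ 764 W

For a spherical shell R = (1/r₁ − 1/r₂)/(4πk); film R = 1/(h·4πr²). In series:
R_stainless steel shell = (1/1.17 − 1/1.185)/(4π×17.9) = 4.81×10^-5 K/W
R_extruded polystyrene = (1/1.185 − 1/1.24)/(4π×0.0345) = 0.08634 K/W
R_total = 0.08638 K/W
Q = ΔT/R_total = 66/0.08638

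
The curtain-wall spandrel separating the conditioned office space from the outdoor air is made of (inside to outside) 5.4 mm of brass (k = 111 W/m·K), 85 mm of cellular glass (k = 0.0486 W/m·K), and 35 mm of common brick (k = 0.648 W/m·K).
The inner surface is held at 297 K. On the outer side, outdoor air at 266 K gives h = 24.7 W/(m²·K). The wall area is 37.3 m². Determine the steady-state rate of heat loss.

Q ≈ 627 W

Thermal resistances in series:
R_brass = L/(kA) = 0.0054/(111×37.3) = 1.304×10^-6 K/W
R_cellular glass = L/(kA) = 0.085/(0.0486×37.3) = 0.04689 K/W
R_common brick = L/(kA) = 0.035/(0.648×37.3) = 0.001448 K/W
R_outer film = 1/(h_o·A) = 1/(24.7×37.3) = 0.001085 K/W
R_total = 0.04942 K/W
Q = ΔT / R_total = 31 / 0.04942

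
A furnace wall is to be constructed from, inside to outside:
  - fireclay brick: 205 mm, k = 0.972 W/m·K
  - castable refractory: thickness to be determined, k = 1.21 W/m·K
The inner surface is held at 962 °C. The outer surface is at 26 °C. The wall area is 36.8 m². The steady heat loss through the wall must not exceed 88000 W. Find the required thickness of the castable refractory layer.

L ≈ 218 mm

Treating each layer as a thermal resistance in series:
R_fireclay brick = L/(kA) = 0.205/(0.972×36.8) = 0.005731 K/W
Sum of the known resistances R_other = 0.005731 K/W
Required total resistance R_tot = ΔT/Q_allow = 936/88000 = 0.01064 K/W
R_castable refractory = R_tot − R_other = 0.004905 K/W
L = R·k·A = 0.004905×1.21×36.8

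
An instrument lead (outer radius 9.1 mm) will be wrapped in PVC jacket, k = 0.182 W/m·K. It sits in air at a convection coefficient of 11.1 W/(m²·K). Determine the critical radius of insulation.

r_cr ≈ 16.4 mm

For a cylinder r_cr = k/h = 0.182/11.1
r_cr = 16.4 mm; since the bare radius (9.1 mm) is below r_cr, adding a thin layer of insulation will *increase* heat loss.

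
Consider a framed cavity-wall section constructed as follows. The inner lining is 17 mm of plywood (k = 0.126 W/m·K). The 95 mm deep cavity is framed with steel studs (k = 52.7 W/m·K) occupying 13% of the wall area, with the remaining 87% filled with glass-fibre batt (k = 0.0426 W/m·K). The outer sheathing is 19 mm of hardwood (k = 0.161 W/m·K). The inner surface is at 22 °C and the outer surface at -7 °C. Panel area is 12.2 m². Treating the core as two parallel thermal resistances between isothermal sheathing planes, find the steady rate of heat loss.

Q ≈ 1330 W

Sheathing layers in series; stud and cavity paths in parallel between them.
R_inner = 0.017/(0.126×12.2) = 0.01106 K/W
R_stud  = 0.095/(52.7×0.13×12.2) = 0.001137 K/W
R_cav   = 0.095/(0.0426×0.87×12.2) = 0.2101 K/W
1/R_core = 1/R_stud + 1/R_cav → R_core = 0.00113 K/W
R_outer = 0.019/(0.161×12.2) = 0.009673 K/W
R_total = 0.02186 K/W
Q = ΔT/R_total = 29/0.02186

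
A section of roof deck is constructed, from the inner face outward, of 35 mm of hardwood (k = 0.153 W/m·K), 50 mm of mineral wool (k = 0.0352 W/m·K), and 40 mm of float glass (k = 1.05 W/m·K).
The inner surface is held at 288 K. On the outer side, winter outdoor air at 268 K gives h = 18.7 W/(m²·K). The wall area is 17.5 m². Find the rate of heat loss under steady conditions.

Q ≈ 201 W

Treating each layer as a thermal resistance in series:
R_hardwood = L/(kA) = 0.035/(0.153×17.5) = 0.01307 K/W
R_mineral wool = L/(kA) = 0.05/(0.0352×17.5) = 0.08117 K/W
R_float glass = L/(kA) = 0.04/(1.05×17.5) = 0.002177 K/W
R_outer film = 1/(h_o·A) = 1/(18.7×17.5) = 0.003056 K/W
R_total = 0.09947 K/W
Q = ΔT / R_total = 20 / 0.09947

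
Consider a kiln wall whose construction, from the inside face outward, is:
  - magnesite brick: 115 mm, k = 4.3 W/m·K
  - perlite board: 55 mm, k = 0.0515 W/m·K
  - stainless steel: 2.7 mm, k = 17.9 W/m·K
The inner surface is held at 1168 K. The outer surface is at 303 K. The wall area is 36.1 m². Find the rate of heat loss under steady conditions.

Using the resistance-network approach (series):
R_magnesite brick = L/(kA) = 0.115/(4.3×36.1) = 7.408×10^-4 K/W
R_perlite board = L/(kA) = 0.055/(0.0515×36.1) = 0.02958 K/W
R_stainless steel = L/(kA) = 0.0027/(17.9×36.1) = 4.178×10^-6 K/W
R_total = 0.03033 K/W
Q = ΔT / R_total = 865 / 0.03033

Q ≈ 28500 W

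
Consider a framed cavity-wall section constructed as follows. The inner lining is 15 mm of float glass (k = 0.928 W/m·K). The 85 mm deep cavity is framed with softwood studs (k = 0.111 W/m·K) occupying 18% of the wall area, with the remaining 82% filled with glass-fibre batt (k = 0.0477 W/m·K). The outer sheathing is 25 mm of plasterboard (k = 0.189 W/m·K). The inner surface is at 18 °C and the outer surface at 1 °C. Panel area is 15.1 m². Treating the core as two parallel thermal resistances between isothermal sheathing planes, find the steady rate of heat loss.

Sheathing layers in series; stud and cavity paths in parallel between them.
R_inner = 0.015/(0.928×15.1) = 0.00107 K/W
R_stud  = 0.085/(0.111×0.18×15.1) = 0.2817 K/W
R_cav   = 0.085/(0.0477×0.82×15.1) = 0.1439 K/W
1/R_core = 1/R_stud + 1/R_cav → R_core = 0.09526 K/W
R_outer = 0.025/(0.189×15.1) = 0.00876 K/W
R_total = 0.1051 K/W
Q = ΔT/R_total = 17/0.1051

Q ≈ 162 W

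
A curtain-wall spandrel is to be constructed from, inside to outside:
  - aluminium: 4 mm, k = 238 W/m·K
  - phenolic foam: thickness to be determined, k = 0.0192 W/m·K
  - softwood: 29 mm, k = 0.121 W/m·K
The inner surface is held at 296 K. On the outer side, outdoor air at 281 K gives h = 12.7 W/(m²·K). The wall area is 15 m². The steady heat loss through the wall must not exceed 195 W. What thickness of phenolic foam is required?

L ≈ 16 mm

Treating each layer as a thermal resistance in series:
R_aluminium = L/(kA) = 0.004/(238×15) = 1.12×10^-6 K/W
R_softwood = L/(kA) = 0.029/(0.121×15) = 0.01598 K/W
R_outer film = 1/(h_o·A) = 1/(12.7×15) = 0.005249 K/W
Sum of the known resistances R_other = 0.02123 K/W
Required total resistance R_tot = ΔT/Q_allow = 15/195 = 0.07692 K/W
R_phenolic foam = R_tot − R_other = 0.05569 K/W
L = R·k·A = 0.05569×0.0192×15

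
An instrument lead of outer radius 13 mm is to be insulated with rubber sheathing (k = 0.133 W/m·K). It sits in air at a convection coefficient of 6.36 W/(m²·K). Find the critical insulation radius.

r_cr ≈ 20.9 mm

For a cylinder r_cr = k/h = 0.133/6.36
r_cr = 20.9 mm; since the bare radius (13 mm) is below r_cr, adding a thin layer of insulation will *increase* heat loss.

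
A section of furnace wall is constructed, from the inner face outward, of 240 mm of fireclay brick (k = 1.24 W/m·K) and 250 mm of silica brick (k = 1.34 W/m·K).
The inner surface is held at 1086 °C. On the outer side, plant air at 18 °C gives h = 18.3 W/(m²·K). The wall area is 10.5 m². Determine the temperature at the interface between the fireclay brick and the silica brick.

T ≈ 611 °C

Treating each layer as a thermal resistance in series:
R_fireclay brick = L/(kA) = 0.24/(1.24×10.5) = 0.01843 K/W
R_silica brick = L/(kA) = 0.25/(1.34×10.5) = 0.01777 K/W
R_outer film = 1/(h_o·A) = 1/(18.3×10.5) = 0.005204 K/W
R_total = 0.04141 K/W;  Q = ΔT/R_total = 1068/0.04141 = 25790 W
T_interface = T_inner − Q·ΣR(inner→interface) = 1086 − 25800×0.01843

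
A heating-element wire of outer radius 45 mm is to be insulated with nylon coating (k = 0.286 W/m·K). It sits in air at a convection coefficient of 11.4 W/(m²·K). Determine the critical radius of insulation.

r_cr ≈ 25.1 mm

For a cylinder r_cr = k/h = 0.286/11.4
r_cr = 25.1 mm; since the bare radius (45 mm) is above r_cr, any added insulation will reduce heat loss.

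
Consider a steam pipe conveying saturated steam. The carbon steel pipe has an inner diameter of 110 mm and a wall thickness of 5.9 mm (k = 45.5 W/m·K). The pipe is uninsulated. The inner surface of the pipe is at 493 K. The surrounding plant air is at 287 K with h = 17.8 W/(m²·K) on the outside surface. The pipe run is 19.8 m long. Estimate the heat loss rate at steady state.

Treating each annulus and film as a series resistance:
R_carbon steel pipe wall = ln(60.9/55)/(2π×45.5×19.8) = 1.8×10^-5 K/W
R_outer film = 1/(h_o·2πr_oL) = 1/(17.8×2π×0.0609×19.8) = 0.007415 K/W
R_total = 0.007433 K/W
Q = ΔT/R_total = 206/0.007433

Q ≈ 27700 W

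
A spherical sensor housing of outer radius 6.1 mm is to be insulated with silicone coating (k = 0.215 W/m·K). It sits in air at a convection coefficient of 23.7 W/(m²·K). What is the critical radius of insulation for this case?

For a sphere r_cr = 2k/h = 2×0.215/23.7
r_cr = 18.1 mm; since the bare radius (6.1 mm) is below r_cr, adding a thin layer of insulation will *increase* heat loss.

r_cr ≈ 18.1 mm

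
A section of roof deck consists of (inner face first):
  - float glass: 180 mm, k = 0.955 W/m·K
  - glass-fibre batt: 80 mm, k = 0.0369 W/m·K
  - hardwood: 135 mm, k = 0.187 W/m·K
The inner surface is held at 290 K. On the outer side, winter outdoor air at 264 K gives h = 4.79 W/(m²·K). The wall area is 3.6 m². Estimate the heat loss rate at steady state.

Using the resistance-network approach (series):
R_float glass = L/(kA) = 0.18/(0.955×3.6) = 0.05236 K/W
R_glass-fibre batt = L/(kA) = 0.08/(0.0369×3.6) = 0.6022 K/W
R_hardwood = L/(kA) = 0.135/(0.187×3.6) = 0.2005 K/W
R_outer film = 1/(h_o·A) = 1/(4.79×3.6) = 0.05799 K/W
R_total = 0.9131 K/W
Q = ΔT / R_total = 26 / 0.9131

Q ≈ 28.5 W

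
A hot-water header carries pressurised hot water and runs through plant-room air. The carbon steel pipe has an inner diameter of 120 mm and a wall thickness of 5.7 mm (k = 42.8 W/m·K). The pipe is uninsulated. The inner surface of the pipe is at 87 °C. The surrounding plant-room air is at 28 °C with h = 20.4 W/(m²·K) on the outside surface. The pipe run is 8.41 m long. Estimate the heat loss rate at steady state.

Q ≈ 4170 W

For a radial system each layer contributes R = ln(r_out/r_in)/(2πkL); films add R = 1/(hA).
R_carbon steel pipe wall = ln(65.7/60)/(2π×42.8×8.41) = 4.013×10^-5 K/W
R_outer film = 1/(h_o·2πr_oL) = 1/(20.4×2π×0.0657×8.41) = 0.01412 K/W
R_total = 0.01416 K/W
Q = ΔT/R_total = 59/0.01416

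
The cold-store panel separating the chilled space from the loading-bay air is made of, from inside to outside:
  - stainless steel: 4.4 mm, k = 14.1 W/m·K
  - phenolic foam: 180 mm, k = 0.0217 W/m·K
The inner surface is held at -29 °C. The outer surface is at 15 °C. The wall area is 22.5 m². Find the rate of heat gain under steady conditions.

Series thermal resistances:
R_stainless steel = L/(kA) = 0.0044/(14.1×22.5) = 1.387×10^-5 K/W
R_phenolic foam = L/(kA) = 0.18/(0.0217×22.5) = 0.3687 K/W
R_total = 0.3687 K/W
Q = ΔT / R_total = 44 / 0.3687

Q ≈ 119 W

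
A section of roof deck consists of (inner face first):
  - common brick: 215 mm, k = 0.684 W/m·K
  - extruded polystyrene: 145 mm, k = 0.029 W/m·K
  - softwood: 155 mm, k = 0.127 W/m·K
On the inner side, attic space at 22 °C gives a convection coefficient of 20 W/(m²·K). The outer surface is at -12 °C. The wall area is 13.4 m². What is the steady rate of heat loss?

Thermal resistances in series:
R_inner film = 1/(h_i·A) = 1/(20×13.4) = 0.003731 K/W
R_common brick = L/(kA) = 0.215/(0.684×13.4) = 0.02346 K/W
R_extruded polystyrene = L/(kA) = 0.145/(0.029×13.4) = 0.3731 K/W
R_softwood = L/(kA) = 0.155/(0.127×13.4) = 0.09108 K/W
R_total = 0.4914 K/W
Q = ΔT / R_total = 34 / 0.4914

Q ≈ 69.2 W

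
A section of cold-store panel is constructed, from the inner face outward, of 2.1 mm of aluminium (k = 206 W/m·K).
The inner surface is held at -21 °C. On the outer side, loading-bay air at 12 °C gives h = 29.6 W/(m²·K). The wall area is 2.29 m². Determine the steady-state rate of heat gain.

Model the wall as resistances in series:
R_aluminium = L/(kA) = 0.0021/(206×2.29) = 4.452×10^-6 K/W
R_outer film = 1/(h_o·A) = 1/(29.6×2.29) = 0.01475 K/W
R_total = 0.01476 K/W
Q = ΔT / R_total = 33 / 0.01476

Q ≈ 2240 W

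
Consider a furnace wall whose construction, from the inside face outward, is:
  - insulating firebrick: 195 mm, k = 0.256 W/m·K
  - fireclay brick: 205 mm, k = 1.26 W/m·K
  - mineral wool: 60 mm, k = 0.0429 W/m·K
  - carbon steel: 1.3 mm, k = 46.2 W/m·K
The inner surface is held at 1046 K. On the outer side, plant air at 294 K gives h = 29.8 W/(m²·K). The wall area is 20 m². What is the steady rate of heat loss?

Q ≈ 6380 W

Treating each layer as a thermal resistance in series:
R_insulating firebrick = L/(kA) = 0.195/(0.256×20) = 0.03809 K/W
R_fireclay brick = L/(kA) = 0.205/(1.26×20) = 0.008135 K/W
R_mineral wool = L/(kA) = 0.06/(0.0429×20) = 0.06993 K/W
R_carbon steel = L/(kA) = 0.0013/(46.2×20) = 1.407×10^-6 K/W
R_outer film = 1/(h_o·A) = 1/(29.8×20) = 0.001678 K/W
R_total = 0.1178 K/W
Q = ΔT / R_total = 752 / 0.1178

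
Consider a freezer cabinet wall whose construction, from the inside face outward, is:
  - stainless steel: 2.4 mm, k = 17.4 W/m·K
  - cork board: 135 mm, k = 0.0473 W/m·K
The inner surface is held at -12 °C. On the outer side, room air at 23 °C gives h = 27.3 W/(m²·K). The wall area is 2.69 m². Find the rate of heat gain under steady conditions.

Q ≈ 32.6 W

Treating each layer as a thermal resistance in series:
R_stainless steel = L/(kA) = 0.0024/(17.4×2.69) = 5.128×10^-5 K/W
R_cork board = L/(kA) = 0.135/(0.0473×2.69) = 1.061 K/W
R_outer film = 1/(h_o·A) = 1/(27.3×2.69) = 0.01362 K/W
R_total = 1.075 K/W
Q = ΔT / R_total = 35 / 1.075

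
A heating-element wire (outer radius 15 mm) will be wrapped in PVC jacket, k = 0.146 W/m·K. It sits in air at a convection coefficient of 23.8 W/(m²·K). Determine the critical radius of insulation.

r_cr ≈ 6.13 mm

For a cylinder r_cr = k/h = 0.146/23.8
r_cr = 6.13 mm; since the bare radius (15 mm) is above r_cr, any added insulation will reduce heat loss.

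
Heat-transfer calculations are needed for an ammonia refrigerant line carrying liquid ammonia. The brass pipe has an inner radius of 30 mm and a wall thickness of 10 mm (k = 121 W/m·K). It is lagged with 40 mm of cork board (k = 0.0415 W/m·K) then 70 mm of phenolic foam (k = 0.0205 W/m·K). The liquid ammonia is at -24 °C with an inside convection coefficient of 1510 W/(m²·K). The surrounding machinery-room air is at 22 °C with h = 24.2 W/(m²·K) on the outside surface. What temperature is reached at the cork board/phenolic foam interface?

Cylindrical conduction, so R = ln(r₂/r₁)/(2πkL) per layer, in series:
R_inner film = 1/(h_i·2πr₁L) = 1/(1510×2π×0.03×1) = 0.003513 K/W
R_brass pipe wall = ln(40/30)/(2π×121×1) = 3.784×10^-4 K/W
R_cork board = ln(80/40)/(2π×0.0415×1) = 2.658 K/W
R_phenolic foam = ln(150/80)/(2π×0.0205×1) = 4.88 K/W
R_outer film = 1/(h_o·2πr_oL) = 1/(24.2×2π×0.15×1) = 0.04384 K/W
R_total = 7.586 K/W
Q = ΔT/R_total = 46/7.586
Q = 6.06 W/m
T_interface = T_inner + Q·ΣR(inner→interface) = -24 + 6.06×2.662

T ≈ -7.86 °C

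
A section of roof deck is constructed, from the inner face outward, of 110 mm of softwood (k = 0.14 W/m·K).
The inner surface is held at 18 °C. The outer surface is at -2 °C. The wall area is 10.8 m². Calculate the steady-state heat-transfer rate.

Series thermal resistances:
R_softwood = L/(kA) = 0.11/(0.14×10.8) = 0.07275 K/W
R_total = 0.07275 K/W
Q = ΔT / R_total = 20 / 0.07275

Q ≈ 275 W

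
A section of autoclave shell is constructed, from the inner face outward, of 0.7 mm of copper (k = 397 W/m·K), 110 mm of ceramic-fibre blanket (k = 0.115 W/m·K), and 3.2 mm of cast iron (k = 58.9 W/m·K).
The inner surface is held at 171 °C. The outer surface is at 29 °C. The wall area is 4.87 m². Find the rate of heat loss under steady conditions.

Model the wall as resistances in series:
R_copper = L/(kA) = 0.0007/(397×4.87) = 3.621×10^-7 K/W
R_ceramic-fibre blanket = L/(kA) = 0.11/(0.115×4.87) = 0.1964 K/W
R_cast iron = L/(kA) = 0.0032/(58.9×4.87) = 1.116×10^-5 K/W
R_total = 0.1964 K/W
Q = ΔT / R_total = 142 / 0.1964

Q ≈ 723 W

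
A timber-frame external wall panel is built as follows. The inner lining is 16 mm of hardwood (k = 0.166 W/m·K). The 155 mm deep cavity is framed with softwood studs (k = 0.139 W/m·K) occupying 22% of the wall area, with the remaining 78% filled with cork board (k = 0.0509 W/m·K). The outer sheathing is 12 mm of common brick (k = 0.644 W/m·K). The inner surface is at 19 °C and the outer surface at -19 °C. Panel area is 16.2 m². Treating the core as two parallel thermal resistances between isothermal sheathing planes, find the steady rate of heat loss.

Q ≈ 265 W

Sheathing layers in series; stud and cavity paths in parallel between them.
R_inner = 0.016/(0.166×16.2) = 0.00595 K/W
R_stud  = 0.155/(0.139×0.22×16.2) = 0.3129 K/W
R_cav   = 0.155/(0.0509×0.78×16.2) = 0.241 K/W
1/R_core = 1/R_stud + 1/R_cav → R_core = 0.1361 K/W
R_outer = 0.012/(0.644×16.2) = 0.00115 K/W
R_total = 0.1432 K/W
Q = ΔT/R_total = 38/0.1432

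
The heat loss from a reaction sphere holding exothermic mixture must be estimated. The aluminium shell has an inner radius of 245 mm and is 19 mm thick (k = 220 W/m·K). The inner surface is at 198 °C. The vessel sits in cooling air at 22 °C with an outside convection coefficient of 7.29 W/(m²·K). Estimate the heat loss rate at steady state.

Q ≈ 1120 W

Each spherical layer contributes R = (1/r_i − 1/r_o)/(4πk):
R_aluminium shell = (1/0.245 − 1/0.264)/(4π×220) = 1.063×10^-4 K/W
R_outer film = 1/(h·4πr_o²) = 1/(7.29×4π×0.264²) = 0.1566 K/W
R_total = 0.1567 K/W
Q = ΔT/R_total = 176/0.1567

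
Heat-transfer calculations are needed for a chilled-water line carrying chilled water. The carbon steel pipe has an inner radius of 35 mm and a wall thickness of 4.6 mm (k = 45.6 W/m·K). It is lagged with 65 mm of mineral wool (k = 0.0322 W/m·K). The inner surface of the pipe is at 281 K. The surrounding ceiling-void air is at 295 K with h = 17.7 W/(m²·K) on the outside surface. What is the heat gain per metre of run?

q′ ≈ 2.86 W/m

Cylindrical conduction, so R = ln(r₂/r₁)/(2πkL) per layer, in series:
R_carbon steel pipe wall = ln(39.6/35)/(2π×45.6×1) = 4.31×10^-4 K/W
R_mineral wool = ln(104.6/39.6)/(2π×0.0322×1) = 4.801 K/W
R_outer film = 1/(h_o·2πr_oL) = 1/(17.7×2π×0.1046×1) = 0.08596 K/W
R_total = 4.887 K/W
Q = ΔT/R_total = 14/4.887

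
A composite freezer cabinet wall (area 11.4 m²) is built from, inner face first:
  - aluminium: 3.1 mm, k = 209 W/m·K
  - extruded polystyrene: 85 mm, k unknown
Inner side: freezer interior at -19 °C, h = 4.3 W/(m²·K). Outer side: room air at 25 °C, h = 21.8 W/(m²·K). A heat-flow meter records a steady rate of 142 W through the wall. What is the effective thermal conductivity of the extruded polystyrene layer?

k ≈ 0.0261 W/(m·K)

Treating each layer as a thermal resistance in series:
R_inner film = 1/(h_i·A) = 1/(4.3×11.4) = 0.0204 K/W
R_aluminium = L/(kA) = 0.0031/(209×11.4) = 1.301×10^-6 K/W
R_outer film = 1/(h_o·A) = 1/(21.8×11.4) = 0.004024 K/W
Sum of known resistances R_other = 0.02442 K/W
Total R = ΔT/Q = 44/142 = 0.3099 K/W
R_extruded polystyrene = R_total − R_other = 0.2854 K/W
k = L/(R·A) = 0.085/(0.2854×11.4)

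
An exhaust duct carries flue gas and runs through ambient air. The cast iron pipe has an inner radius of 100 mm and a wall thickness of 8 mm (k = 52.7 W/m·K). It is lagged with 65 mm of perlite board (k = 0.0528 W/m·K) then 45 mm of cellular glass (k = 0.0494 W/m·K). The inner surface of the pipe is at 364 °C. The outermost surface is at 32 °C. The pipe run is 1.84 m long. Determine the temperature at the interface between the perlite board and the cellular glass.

Per-layer cylindrical resistances, series-summed:
R_cast iron pipe wall = ln(108/100)/(2π×52.7×1.84) = 1.263×10^-4 K/W
R_perlite board = ln(173/108)/(2π×0.0528×1.84) = 0.7719 K/W
R_cellular glass = ln(218/173)/(2π×0.0494×1.84) = 0.4048 K/W
R_total = 1.177 K/W
Q = ΔT/R_total = 332/1.177
Q = 282 W
T_interface = T_inner − Q·ΣR(inner→interface) = 364 − 282×0.772

T ≈ 146 °C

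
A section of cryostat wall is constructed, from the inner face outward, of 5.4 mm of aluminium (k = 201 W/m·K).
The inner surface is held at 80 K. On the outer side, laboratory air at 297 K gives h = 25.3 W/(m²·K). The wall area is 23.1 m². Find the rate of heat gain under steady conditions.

Q ≈ 127000 W

Model the wall as resistances in series:
R_aluminium = L/(kA) = 0.0054/(201×23.1) = 1.163×10^-6 K/W
R_outer film = 1/(h_o·A) = 1/(25.3×23.1) = 0.001711 K/W
R_total = 0.001712 K/W
Q = ΔT / R_total = 217 / 0.001712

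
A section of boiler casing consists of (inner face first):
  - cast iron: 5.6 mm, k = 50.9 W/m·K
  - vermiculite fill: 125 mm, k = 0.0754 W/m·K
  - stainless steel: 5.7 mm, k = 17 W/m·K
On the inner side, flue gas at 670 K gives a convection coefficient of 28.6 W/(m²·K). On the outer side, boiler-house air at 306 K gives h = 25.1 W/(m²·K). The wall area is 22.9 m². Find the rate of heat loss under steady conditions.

Q ≈ 4810 W

Using the resistance-network approach (series):
R_inner film = 1/(h_i·A) = 1/(28.6×22.9) = 0.001527 K/W
R_cast iron = L/(kA) = 0.0056/(50.9×22.9) = 4.804×10^-6 K/W
R_vermiculite fill = L/(kA) = 0.125/(0.0754×22.9) = 0.07239 K/W
R_stainless steel = L/(kA) = 0.0057/(17×22.9) = 1.464×10^-5 K/W
R_outer film = 1/(h_o·A) = 1/(25.1×22.9) = 0.00174 K/W
R_total = 0.07568 K/W
Q = ΔT / R_total = 364 / 0.07568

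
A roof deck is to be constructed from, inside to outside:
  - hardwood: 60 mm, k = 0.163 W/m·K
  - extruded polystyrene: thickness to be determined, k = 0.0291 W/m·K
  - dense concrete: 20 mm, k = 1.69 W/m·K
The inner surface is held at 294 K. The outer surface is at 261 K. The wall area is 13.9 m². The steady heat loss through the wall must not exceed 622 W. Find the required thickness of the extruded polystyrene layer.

Thermal resistances in series:
R_hardwood = L/(kA) = 0.06/(0.163×13.9) = 0.02648 K/W
R_dense concrete = L/(kA) = 0.02/(1.69×13.9) = 8.514×10^-4 K/W
Sum of the known resistances R_other = 0.02733 K/W
Required total resistance R_tot = ΔT/Q_allow = 33/622 = 0.05305 K/W
R_extruded polystyrene = R_tot − R_other = 0.02572 K/W
L = R·k·A = 0.02572×0.0291×13.9

L ≈ 10.4 mm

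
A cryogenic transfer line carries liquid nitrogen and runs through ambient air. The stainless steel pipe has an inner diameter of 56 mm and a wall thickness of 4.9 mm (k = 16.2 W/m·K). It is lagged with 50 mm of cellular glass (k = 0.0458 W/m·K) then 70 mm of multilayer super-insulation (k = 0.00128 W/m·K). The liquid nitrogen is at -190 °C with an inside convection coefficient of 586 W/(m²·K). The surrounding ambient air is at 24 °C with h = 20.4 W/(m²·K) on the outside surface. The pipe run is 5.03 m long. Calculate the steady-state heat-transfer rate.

Cylindrical conduction, so R = ln(r₂/r₁)/(2πkL) per layer, in series:
R_inner film = 1/(h_i·2πr₁L) = 1/(586×2π×0.028×5.03) = 0.001928 K/W
R_stainless steel pipe wall = ln(32.9/28)/(2π×16.2×5.03) = 3.15×10^-4 K/W
R_cellular glass = ln(82.9/32.9)/(2π×0.0458×5.03) = 0.6385 K/W
R_multilayer super-insulation = ln(152.9/82.9)/(2π×0.00128×5.03) = 15.13 K/W
R_outer film = 1/(h_o·2πr_oL) = 1/(20.4×2π×0.1529×5.03) = 0.01014 K/W
R_total = 15.78 K/W
Q = ΔT/R_total = 214/15.78

Q ≈ 13.6 W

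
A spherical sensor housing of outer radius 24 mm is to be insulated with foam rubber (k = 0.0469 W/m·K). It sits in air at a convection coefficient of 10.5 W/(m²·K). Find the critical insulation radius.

r_cr ≈ 8.93 mm

For a sphere r_cr = 2k/h = 2×0.0469/10.5
r_cr = 8.93 mm; since the bare radius (24 mm) is above r_cr, any added insulation will reduce heat loss.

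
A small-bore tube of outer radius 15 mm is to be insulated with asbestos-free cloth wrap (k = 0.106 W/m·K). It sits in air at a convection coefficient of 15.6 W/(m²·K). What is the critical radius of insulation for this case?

For a cylinder r_cr = k/h = 0.106/15.6
r_cr = 6.79 mm; since the bare radius (15 mm) is above r_cr, any added insulation will reduce heat loss.

r_cr ≈ 6.79 mm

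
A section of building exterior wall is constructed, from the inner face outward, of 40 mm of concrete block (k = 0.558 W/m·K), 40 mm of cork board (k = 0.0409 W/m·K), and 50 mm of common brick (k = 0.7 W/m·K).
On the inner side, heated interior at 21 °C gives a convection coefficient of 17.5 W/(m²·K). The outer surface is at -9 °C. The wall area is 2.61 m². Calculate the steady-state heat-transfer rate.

Q ≈ 66.5 W

Treating each layer as a thermal resistance in series:
R_inner film = 1/(h_i·A) = 1/(17.5×2.61) = 0.02189 K/W
R_concrete block = L/(kA) = 0.04/(0.558×2.61) = 0.02747 K/W
R_cork board = L/(kA) = 0.04/(0.0409×2.61) = 0.3747 K/W
R_common brick = L/(kA) = 0.05/(0.7×2.61) = 0.02737 K/W
R_total = 0.4514 K/W
Q = ΔT / R_total = 30 / 0.4514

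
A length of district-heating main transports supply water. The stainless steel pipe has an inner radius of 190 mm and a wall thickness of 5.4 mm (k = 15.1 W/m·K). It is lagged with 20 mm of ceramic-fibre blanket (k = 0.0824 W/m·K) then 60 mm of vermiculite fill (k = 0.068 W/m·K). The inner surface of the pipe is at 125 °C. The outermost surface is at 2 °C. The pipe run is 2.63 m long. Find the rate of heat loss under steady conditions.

Q ≈ 424 W

Cylindrical conduction, so R = ln(r₂/r₁)/(2πkL) per layer, in series:
R_stainless steel pipe wall = ln(195.4/190)/(2π×15.1×2.63) = 1.123×10^-4 K/W
R_ceramic-fibre blanket = ln(215.4/195.4)/(2π×0.0824×2.63) = 0.07157 K/W
R_vermiculite fill = ln(275.4/215.4)/(2π×0.068×2.63) = 0.2187 K/W
R_total = 0.2904 K/W
Q = ΔT/R_total = 123/0.2904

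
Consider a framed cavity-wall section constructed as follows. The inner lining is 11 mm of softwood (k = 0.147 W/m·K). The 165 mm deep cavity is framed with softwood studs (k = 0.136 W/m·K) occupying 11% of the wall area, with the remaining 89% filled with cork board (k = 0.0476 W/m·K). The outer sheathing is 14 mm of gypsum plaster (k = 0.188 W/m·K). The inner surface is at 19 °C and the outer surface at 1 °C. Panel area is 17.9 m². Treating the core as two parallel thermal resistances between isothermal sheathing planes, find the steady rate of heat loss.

Sheathing layers in series; stud and cavity paths in parallel between them.
R_inner = 0.011/(0.147×17.9) = 0.00418 K/W
R_stud  = 0.165/(0.136×0.11×17.9) = 0.6162 K/W
R_cav   = 0.165/(0.0476×0.89×17.9) = 0.2176 K/W
1/R_core = 1/R_stud + 1/R_cav → R_core = 0.1608 K/W
R_outer = 0.014/(0.188×17.9) = 0.00416 K/W
R_total = 0.1691 K/W
Q = ΔT/R_total = 18/0.1691

Q ≈ 106 W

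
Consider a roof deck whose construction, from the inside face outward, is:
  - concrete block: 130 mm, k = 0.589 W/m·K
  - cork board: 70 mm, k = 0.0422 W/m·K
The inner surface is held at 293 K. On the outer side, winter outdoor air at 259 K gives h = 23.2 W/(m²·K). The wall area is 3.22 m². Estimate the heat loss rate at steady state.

Q ≈ 56.9 W

Series thermal resistances:
R_concrete block = L/(kA) = 0.13/(0.589×3.22) = 0.06854 K/W
R_cork board = L/(kA) = 0.07/(0.0422×3.22) = 0.5151 K/W
R_outer film = 1/(h_o·A) = 1/(23.2×3.22) = 0.01339 K/W
R_total = 0.5971 K/W
Q = ΔT / R_total = 34 / 0.5971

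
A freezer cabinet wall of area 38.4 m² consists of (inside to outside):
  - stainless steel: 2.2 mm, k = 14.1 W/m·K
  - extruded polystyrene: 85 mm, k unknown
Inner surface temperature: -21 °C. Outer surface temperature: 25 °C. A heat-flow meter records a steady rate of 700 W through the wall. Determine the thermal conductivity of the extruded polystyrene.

k ≈ 0.0337 W/(m·K)

Model the wall as resistances in series:
R_stainless steel = L/(kA) = 0.0022/(14.1×38.4) = 4.063×10^-6 K/W
Sum of known resistances R_other = 4.063×10^-6 K/W
Total R = ΔT/Q = 46/700 = 0.06571 K/W
R_extruded polystyrene = R_total − R_other = 0.06571 K/W
k = L/(R·A) = 0.085/(0.06571×38.4)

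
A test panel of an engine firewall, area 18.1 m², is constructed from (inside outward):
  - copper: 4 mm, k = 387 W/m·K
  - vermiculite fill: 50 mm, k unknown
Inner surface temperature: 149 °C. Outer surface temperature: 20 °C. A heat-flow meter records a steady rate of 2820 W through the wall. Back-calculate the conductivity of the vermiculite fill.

k ≈ 0.0604 W/(m·K)

Using the resistance-network approach (series):
R_copper = L/(kA) = 0.004/(387×18.1) = 5.71×10^-7 K/W
Sum of known resistances R_other = 5.71×10^-7 K/W
Total R = ΔT/Q = 129/2820 = 0.04574 K/W
R_vermiculite fill = R_total − R_other = 0.04574 K/W
k = L/(R·A) = 0.05/(0.04574×18.1)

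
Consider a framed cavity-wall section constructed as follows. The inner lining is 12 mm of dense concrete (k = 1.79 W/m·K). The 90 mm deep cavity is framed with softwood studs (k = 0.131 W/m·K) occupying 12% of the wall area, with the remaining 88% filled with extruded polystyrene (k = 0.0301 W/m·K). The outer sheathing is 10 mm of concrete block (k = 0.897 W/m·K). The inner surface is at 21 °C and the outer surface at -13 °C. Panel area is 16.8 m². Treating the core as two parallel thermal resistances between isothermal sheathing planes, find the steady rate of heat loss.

Sheathing layers in series; stud and cavity paths in parallel between them.
R_inner = 0.012/(1.79×16.8) = 3.99×10^-4 K/W
R_stud  = 0.09/(0.131×0.12×16.8) = 0.3408 K/W
R_cav   = 0.09/(0.0301×0.88×16.8) = 0.2022 K/W
1/R_core = 1/R_stud + 1/R_cav → R_core = 0.1269 K/W
R_outer = 0.01/(0.897×16.8) = 6.636×10^-4 K/W
R_total = 0.128 K/W
Q = ΔT/R_total = 34/0.128

Q ≈ 266 W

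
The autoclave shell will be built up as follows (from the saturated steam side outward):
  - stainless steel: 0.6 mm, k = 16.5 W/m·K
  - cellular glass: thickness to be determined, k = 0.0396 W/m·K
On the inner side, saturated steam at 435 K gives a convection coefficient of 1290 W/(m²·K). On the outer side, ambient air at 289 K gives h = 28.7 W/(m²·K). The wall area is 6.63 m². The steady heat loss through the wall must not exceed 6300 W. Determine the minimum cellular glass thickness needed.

L ≈ 4.67 mm

Series thermal resistances:
R_inner film = 1/(h_i·A) = 1/(1290×6.63) = 1.169×10^-4 K/W
R_stainless steel = L/(kA) = 0.0006/(16.5×6.63) = 5.485×10^-6 K/W
R_outer film = 1/(h_o·A) = 1/(28.7×6.63) = 0.005255 K/W
Sum of the known resistances R_other = 0.005378 K/W
Required total resistance R_tot = ΔT/Q_allow = 146/6300 = 0.02317 K/W
R_cellular glass = R_tot − R_other = 0.0178 K/W
L = R·k·A = 0.0178×0.0396×6.63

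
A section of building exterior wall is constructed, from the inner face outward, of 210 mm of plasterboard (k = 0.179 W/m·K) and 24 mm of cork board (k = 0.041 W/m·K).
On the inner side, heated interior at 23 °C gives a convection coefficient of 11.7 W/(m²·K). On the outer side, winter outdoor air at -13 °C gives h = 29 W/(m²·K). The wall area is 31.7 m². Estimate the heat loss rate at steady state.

Q ≈ 608 W

Treating each layer as a thermal resistance in series:
R_inner film = 1/(h_i·A) = 1/(11.7×31.7) = 0.002696 K/W
R_plasterboard = L/(kA) = 0.21/(0.179×31.7) = 0.03701 K/W
R_cork board = L/(kA) = 0.024/(0.041×31.7) = 0.01847 K/W
R_outer film = 1/(h_o·A) = 1/(29×31.7) = 0.001088 K/W
R_total = 0.05926 K/W
Q = ΔT / R_total = 36 / 0.05926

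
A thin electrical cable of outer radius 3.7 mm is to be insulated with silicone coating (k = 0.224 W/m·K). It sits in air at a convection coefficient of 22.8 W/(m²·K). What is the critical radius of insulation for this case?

r_cr ≈ 9.82 mm

For a cylinder r_cr = k/h = 0.224/22.8
r_cr = 9.82 mm; since the bare radius (3.7 mm) is below r_cr, adding a thin layer of insulation will *increase* heat loss.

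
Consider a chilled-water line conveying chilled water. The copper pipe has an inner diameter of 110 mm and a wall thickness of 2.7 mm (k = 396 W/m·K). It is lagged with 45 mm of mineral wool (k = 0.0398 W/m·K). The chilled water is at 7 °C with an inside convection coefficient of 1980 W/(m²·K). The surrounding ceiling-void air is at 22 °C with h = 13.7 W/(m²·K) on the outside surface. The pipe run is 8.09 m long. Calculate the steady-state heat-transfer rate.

Q ≈ 50.1 W

Per-layer cylindrical resistances, series-summed:
R_inner film = 1/(h_i·2πr₁L) = 1/(1980×2π×0.055×8.09) = 1.807×10^-4 K/W
R_copper pipe wall = ln(57.7/55)/(2π×396×8.09) = 2.381×10^-6 K/W
R_mineral wool = ln(102.7/57.7)/(2π×0.0398×8.09) = 0.285 K/W
R_outer film = 1/(h_o·2πr_oL) = 1/(13.7×2π×0.1027×8.09) = 0.01398 K/W
R_total = 0.2992 K/W
Q = ΔT/R_total = 15/0.2992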